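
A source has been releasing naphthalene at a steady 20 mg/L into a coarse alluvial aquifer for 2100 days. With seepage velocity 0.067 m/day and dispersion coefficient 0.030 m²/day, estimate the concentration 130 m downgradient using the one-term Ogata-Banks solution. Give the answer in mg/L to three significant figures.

For a continuous step input, C/C₀ ≈ ½·erfc((x−vt)/(2√(Dt))).
vt = 0.067 × 2100 = 140.7 m and 2√(Dt) = 2√(0.030 × 2100) = 15.87 m.
Argument (x−vt)/(2√(Dt)) = (130 − 140.7)/15.87 = -0.6742; ½·erfc(-0.6742) = 0.8298.
C = 20 × 0.8298 = 16.6 mg/L.

16.6 mg/L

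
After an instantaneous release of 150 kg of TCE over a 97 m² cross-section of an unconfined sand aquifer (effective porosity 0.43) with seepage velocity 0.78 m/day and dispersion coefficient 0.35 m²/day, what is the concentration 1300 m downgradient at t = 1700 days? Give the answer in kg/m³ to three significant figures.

For an instantaneous plane source, C(x,t) = M/(n_e·A·√(4πDt)) · exp(−(x−vt)²/(4Dt)), with n_e·A the pore (flow) area.
Plume center vt = 0.78 × 1700 = 1326 m, so the well at 1300 m is 26 m upgradient of the peak.
√(4πDt) = 86.47 m, giving peak height M/(n_e·A·√(4πDt)) = 150/(0.43 × 97 × 86.47) = 0.04159 kg/m³.
(x−vt)²/(4Dt) = (-26)²/(4 × 0.35 × 1700) = 0.2840; exp(−0.2840) = 0.7528.
C = 0.04159 × 0.7528 = 0.0313 kg/m³.

0.0313 kg/m³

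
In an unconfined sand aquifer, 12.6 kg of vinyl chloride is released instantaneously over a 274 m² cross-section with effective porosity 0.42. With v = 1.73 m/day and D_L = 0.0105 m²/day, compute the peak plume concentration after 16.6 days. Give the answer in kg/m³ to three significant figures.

0.0740 kg/m³

The peak of an instantaneous 1D plume sits at x = vt; there the Gaussian factor is 1 and C_max = M/(n_e·A·√(4πDt)), where n_e·A is the pore area the mass is dissolved in.
√(4πDt) = √(4π × 0.0105 × 16.6) = 1.480 m, so C_max = 12.6/(0.42 × 274 × 1.480) = 0.0740 kg/m³.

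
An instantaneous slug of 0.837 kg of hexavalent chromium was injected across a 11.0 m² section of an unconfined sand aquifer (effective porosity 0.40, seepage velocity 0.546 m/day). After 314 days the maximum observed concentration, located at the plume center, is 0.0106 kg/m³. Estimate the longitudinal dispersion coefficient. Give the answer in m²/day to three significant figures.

0.0816 m²/day

At the plume center C_max = M/(n_e·A·√(4πDt)), so D = M²/(4πt·(n_e·A·C_max)²).
n_e·A·C_max = 0.40 × 11.0 × 0.0106 = 0.04664 kg/m.
D = 0.837²/(4π × 314 × 0.04664²) = 0.0816 m²/day.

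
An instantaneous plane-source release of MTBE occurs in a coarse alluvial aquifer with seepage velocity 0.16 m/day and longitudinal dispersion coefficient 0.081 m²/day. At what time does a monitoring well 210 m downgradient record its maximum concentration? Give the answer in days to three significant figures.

1310 days

For the 1D instantaneous-source solution, setting ∂C/∂t = 0 at fixed x gives v²t² + 2Dt − x² = 0, so t = (√(D² + v²x²) − D)/v².
√(D² + v²x²) = √(0.081² + 0.16² × 210²) = 33.60; v² = 0.0256.
t = (33.60 − 0.081)/0.0256 = 1310 days (vs. the pure-advection estimate x/v = 1310 d).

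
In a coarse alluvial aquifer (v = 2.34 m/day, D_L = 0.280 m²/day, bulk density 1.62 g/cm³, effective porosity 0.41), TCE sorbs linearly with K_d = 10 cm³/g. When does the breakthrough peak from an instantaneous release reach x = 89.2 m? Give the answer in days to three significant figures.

1540 days

Retardation factor R = 1 + ρ_b·K_d/n = 1 + 1.62 × 10/0.41 = 40.51.
Sorption retards both mechanisms: v_R = v/R = 0.05776 m/day, D_R = D/R = 0.006912 m²/day.
Peak time from v_R²t² + 2D_R t − x² = 0: t = (√(D_R² + v_R²x²) − D_R)/v_R².
√(D_R² + v_R²x²) = √(0.006912² + 0.05776² × 89.2²) = 5.152; v_R² = 0.003336.
t = (5.152 − 0.006912)/0.003336 = 1540 days.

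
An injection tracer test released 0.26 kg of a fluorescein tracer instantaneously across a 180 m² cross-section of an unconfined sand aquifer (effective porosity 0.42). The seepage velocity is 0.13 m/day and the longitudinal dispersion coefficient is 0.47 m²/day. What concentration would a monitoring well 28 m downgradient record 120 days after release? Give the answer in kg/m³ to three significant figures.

6.53e-05 kg/m³

For an instantaneous plane source, C(x,t) = M/(n_e·A·√(4πDt)) · exp(−(x−vt)²/(4Dt)), with n_e·A the pore (flow) area.
Plume center vt = 0.13 × 120 = 15.6 m, so the well at 28 m is 12.4 m downgradient of the peak.
√(4πDt) = 26.62 m, giving peak height M/(n_e·A·√(4πDt)) = 0.26/(0.42 × 180 × 26.62) = 0.0001292 kg/m³.
(x−vt)²/(4Dt) = (12.4)²/(4 × 0.47 × 120) = 0.6816; exp(−0.6816) = 0.5058.
C = 0.0001292 × 0.5058 = 6.53e-05 kg/m³.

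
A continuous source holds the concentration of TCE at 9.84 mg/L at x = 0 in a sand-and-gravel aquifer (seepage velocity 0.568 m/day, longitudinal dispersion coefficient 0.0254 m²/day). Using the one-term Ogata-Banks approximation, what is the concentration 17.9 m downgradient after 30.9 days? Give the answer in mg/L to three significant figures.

3.84 mg/L

For a continuous step input, C/C₀ ≈ ½·erfc((x−vt)/(2√(Dt))).
vt = 0.568 × 30.9 = 17.5512 m and 2√(Dt) = 2√(0.0254 × 30.9) = 1.772 m.
Argument (x−vt)/(2√(Dt)) = (17.9 − 17.5512)/1.772 = 0.1968; ½·erfc(0.1968) = 0.3904.
C = 9.84 × 0.3904 = 3.84 mg/L.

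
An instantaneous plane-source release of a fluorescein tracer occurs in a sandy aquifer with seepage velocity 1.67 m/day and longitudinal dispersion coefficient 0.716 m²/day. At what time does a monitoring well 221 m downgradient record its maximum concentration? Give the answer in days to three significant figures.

For the 1D instantaneous-source solution, setting ∂C/∂t = 0 at fixed x gives v²t² + 2Dt − x² = 0, so t = (√(D² + v²x²) − D)/v².
√(D² + v²x²) = √(0.716² + 1.67² × 221²) = 369.1; v² = 2.7889.
t = (369.1 − 0.716)/2.7889 = 132 days (vs. the pure-advection estimate x/v = 132 d).

132 days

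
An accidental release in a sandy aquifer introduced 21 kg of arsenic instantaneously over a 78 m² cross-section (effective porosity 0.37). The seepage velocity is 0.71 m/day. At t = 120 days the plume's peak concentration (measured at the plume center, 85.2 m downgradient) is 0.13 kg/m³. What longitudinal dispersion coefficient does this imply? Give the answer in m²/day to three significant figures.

0.0208 m²/day

At the plume center C_max = M/(n_e·A·√(4πDt)), so D = M²/(4πt·(n_e·A·C_max)²).
n_e·A·C_max = 0.37 × 78 × 0.13 = 3.752 kg/m.
D = 21²/(4π × 120 × 3.752²) = 0.0208 m²/day.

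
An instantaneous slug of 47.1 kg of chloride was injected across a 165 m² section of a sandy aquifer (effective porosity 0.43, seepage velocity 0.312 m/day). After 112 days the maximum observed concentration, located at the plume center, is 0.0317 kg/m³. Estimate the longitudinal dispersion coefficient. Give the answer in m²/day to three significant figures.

0.312 m²/day

At the plume center C_max = M/(n_e·A·√(4πDt)), so D = M²/(4πt·(n_e·A·C_max)²).
n_e·A·C_max = 0.43 × 165 × 0.0317 = 2.249 kg/m.
D = 47.1²/(4π × 112 × 2.249²) = 0.312 m²/day.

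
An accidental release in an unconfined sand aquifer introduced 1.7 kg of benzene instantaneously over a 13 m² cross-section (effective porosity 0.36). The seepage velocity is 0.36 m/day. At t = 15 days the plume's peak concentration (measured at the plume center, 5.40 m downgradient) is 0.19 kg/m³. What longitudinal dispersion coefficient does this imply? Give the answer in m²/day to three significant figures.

0.0194 m²/day

At the plume center C_max = M/(n_e·A·√(4πDt)), so D = M²/(4πt·(n_e·A·C_max)²).
n_e·A·C_max = 0.36 × 13 × 0.19 = 0.8892 kg/m.
D = 1.7²/(4π × 15 × 0.8892²) = 0.0194 m²/day.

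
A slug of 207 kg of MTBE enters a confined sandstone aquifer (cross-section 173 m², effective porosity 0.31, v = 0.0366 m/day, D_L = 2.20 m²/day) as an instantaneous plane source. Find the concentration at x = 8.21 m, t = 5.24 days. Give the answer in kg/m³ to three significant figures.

For an instantaneous plane source, C(x,t) = M/(n_e·A·√(4πDt)) · exp(−(x−vt)²/(4Dt)), with n_e·A the pore (flow) area.
Plume center vt = 0.0366 × 5.24 = 0.191784 m, so the well at 8.21 m is 8.018216 m downgradient of the peak.
√(4πDt) = 12.04 m, giving peak height M/(n_e·A·√(4πDt)) = 207/(0.31 × 173 × 12.04) = 0.3206 kg/m³.
(x−vt)²/(4Dt) = (8.018216)²/(4 × 2.20 × 5.24) = 1.394; exp(−1.394) = 0.2481.
C = 0.3206 × 0.2481 = 0.0795 kg/m³.

0.0795 kg/m³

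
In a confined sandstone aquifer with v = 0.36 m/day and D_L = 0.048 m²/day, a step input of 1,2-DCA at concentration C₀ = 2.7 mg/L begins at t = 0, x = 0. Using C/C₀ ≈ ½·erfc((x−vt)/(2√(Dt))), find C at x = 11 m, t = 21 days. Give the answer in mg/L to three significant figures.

0.0208 mg/L

For a continuous step input, C/C₀ ≈ ½·erfc((x−vt)/(2√(Dt))).
vt = 0.36 × 21 = 7.56 m and 2√(Dt) = 2√(0.048 × 21) = 2.008 m.
Argument (x−vt)/(2√(Dt)) = (11 − 7.56)/2.008 = 1.713; ½·erfc(1.713) = 0.007706.
C = 2.7 × 0.007706 = 0.0208 mg/L.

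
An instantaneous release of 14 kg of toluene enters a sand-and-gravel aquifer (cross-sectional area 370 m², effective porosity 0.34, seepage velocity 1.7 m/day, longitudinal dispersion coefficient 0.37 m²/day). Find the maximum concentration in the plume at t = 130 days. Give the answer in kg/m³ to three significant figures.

0.00453 kg/m³

The peak of an instantaneous 1D plume sits at x = vt; there the Gaussian factor is 1 and C_max = M/(n_e·A·√(4πDt)), where n_e·A is the pore area the mass is dissolved in.
√(4πDt) = √(4π × 0.37 × 130) = 24.59 m, so C_max = 14/(0.34 × 370 × 24.59) = 0.00453 kg/m³.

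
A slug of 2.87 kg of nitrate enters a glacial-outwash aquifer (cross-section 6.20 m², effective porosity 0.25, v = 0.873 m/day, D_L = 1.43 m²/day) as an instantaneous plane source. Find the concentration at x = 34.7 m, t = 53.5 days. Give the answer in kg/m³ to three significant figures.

0.0373 kg/m³

For an instantaneous plane source, C(x,t) = M/(n_e·A·√(4πDt)) · exp(−(x−vt)²/(4Dt)), with n_e·A the pore (flow) area.
Plume center vt = 0.873 × 53.5 = 46.7055 m, so the well at 34.7 m is 12.0055 m upgradient of the peak.
√(4πDt) = 31.01 m, giving peak height M/(n_e·A·√(4πDt)) = 2.87/(0.25 × 6.20 × 31.01) = 0.05971 kg/m³.
(x−vt)²/(4Dt) = (-12.0055)²/(4 × 1.43 × 53.5) = 0.4710; exp(−0.4710) = 0.6244.
C = 0.05971 × 0.6244 = 0.0373 kg/m³.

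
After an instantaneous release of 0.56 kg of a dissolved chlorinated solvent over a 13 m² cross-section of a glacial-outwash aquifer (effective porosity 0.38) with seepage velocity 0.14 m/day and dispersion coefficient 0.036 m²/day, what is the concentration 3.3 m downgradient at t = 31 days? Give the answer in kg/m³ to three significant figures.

For an instantaneous plane source, C(x,t) = M/(n_e·A·√(4πDt)) · exp(−(x−vt)²/(4Dt)), with n_e·A the pore (flow) area.
Plume center vt = 0.14 × 31 = 4.34 m, so the well at 3.3 m is 1.04 m upgradient of the peak.
√(4πDt) = 3.745 m, giving peak height M/(n_e·A·√(4πDt)) = 0.56/(0.38 × 13 × 3.745) = 0.03027 kg/m³.
(x−vt)²/(4Dt) = (-1.04)²/(4 × 0.036 × 31) = 0.2423; exp(−0.2423) = 0.7848.
C = 0.03027 × 0.7848 = 0.0238 kg/m³.

0.0238 kg/m³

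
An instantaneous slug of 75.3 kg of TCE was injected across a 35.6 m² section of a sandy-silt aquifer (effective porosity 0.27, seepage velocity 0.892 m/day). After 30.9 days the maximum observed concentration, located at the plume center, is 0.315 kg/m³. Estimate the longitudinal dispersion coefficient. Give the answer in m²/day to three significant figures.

At the plume center C_max = M/(n_e·A·√(4πDt)), so D = M²/(4πt·(n_e·A·C_max)²).
n_e·A·C_max = 0.27 × 35.6 × 0.315 = 3.028 kg/m.
D = 75.3²/(4π × 30.9 × 3.028²) = 1.59 m²/day.

1.59 m²/day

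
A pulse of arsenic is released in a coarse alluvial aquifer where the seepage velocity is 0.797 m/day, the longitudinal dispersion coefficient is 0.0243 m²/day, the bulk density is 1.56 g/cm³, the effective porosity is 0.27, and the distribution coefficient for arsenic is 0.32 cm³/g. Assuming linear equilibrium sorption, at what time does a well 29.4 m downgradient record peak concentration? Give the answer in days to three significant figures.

Retardation factor R = 1 + ρ_b·K_d/n = 1 + 1.56 × 0.32/0.27 = 2.849.
Sorption retards both mechanisms: v_R = v/R = 0.2797 m/day, D_R = D/R = 0.008529 m²/day.
Peak time from v_R²t² + 2D_R t − x² = 0: t = (√(D_R² + v_R²x²) − D_R)/v_R².
√(D_R² + v_R²x²) = √(0.008529² + 0.2797² × 29.4²) = 8.223; v_R² = 0.07823.
t = (8.223 − 0.008529)/0.07823 = 105 days.

105 days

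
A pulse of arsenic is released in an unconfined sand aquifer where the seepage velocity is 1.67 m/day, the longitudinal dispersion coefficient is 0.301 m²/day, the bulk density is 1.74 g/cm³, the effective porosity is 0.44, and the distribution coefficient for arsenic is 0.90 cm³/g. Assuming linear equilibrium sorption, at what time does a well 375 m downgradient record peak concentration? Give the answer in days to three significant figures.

1020 days

Retardation factor R = 1 + ρ_b·K_d/n = 1 + 1.74 × 0.90/0.44 = 4.559.
Sorption retards both mechanisms: v_R = v/R = 0.3663 m/day, D_R = D/R = 0.06602 m²/day.
Peak time from v_R²t² + 2D_R t − x² = 0: t = (√(D_R² + v_R²x²) − D_R)/v_R².
√(D_R² + v_R²x²) = √(0.06602² + 0.3663² × 375²) = 137.4; v_R² = 0.1342.
t = (137.4 − 0.06602)/0.1342 = 1020 days.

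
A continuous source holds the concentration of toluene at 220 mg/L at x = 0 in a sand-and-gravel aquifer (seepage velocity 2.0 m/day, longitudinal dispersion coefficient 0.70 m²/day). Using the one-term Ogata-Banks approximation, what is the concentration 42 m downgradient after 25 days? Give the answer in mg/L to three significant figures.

For a continuous step input, C/C₀ ≈ ½·erfc((x−vt)/(2√(Dt))).
vt = 2.0 × 25 = 50 m and 2√(Dt) = 2√(0.70 × 25) = 8.367 m.
Argument (x−vt)/(2√(Dt)) = (42 − 50)/8.367 = -0.9561; ½·erfc(-0.9561) = 0.9118.
C = 220 × 0.9118 = 201 mg/L.

201 mg/L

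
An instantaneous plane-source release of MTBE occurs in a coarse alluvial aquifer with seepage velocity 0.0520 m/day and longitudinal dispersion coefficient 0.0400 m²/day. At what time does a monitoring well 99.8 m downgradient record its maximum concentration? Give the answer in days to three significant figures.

For the 1D instantaneous-source solution, setting ∂C/∂t = 0 at fixed x gives v²t² + 2Dt − x² = 0, so t = (√(D² + v²x²) − D)/v².
√(D² + v²x²) = √(0.0400² + 0.0520² × 99.8²) = 5.190; v² = 0.002704.
t = (5.190 − 0.0400)/0.002704 = 1900 days (vs. the pure-advection estimate x/v = 1920 d).

1900 days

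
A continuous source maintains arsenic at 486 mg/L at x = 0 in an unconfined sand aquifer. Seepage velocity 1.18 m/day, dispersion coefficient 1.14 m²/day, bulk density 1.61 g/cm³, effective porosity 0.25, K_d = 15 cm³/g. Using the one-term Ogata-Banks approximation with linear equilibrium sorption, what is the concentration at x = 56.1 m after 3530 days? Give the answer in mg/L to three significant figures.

Retardation factor R = 1 + ρ_b·K_d/n = 1 + 1.61 × 15/0.25 = 97.60.
Sorption retards both mechanisms: v_R = v/R = 0.01209 m/day, D_R = D/R = 0.01168 m²/day.
v_R·t = 0.01209 × 3530 = 42.6777 m; 2√(D_R t) = 12.84 m; argument = (56.1 − 42.6777)/12.84 = 1.045.
C = C₀ × ½·erfc(1.045) = 486 × 0.06972 = 33.9 mg/L.

33.9 mg/L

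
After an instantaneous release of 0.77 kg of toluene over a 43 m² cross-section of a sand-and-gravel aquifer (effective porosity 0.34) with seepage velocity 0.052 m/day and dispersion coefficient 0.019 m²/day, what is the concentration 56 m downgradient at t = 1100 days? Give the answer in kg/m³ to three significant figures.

For an instantaneous plane source, C(x,t) = M/(n_e·A·√(4πDt)) · exp(−(x−vt)²/(4Dt)), with n_e·A the pore (flow) area.
Plume center vt = 0.052 × 1100 = 57.2 m, so the well at 56 m is 1.2 m upgradient of the peak.
√(4πDt) = 16.21 m, giving peak height M/(n_e·A·√(4πDt)) = 0.77/(0.34 × 43 × 16.21) = 0.003249 kg/m³.
(x−vt)²/(4Dt) = (-1.2)²/(4 × 0.019 × 1100) = 0.01722; exp(−0.01722) = 0.9829.
C = 0.003249 × 0.9829 = 0.00319 kg/m³.

0.00319 kg/m³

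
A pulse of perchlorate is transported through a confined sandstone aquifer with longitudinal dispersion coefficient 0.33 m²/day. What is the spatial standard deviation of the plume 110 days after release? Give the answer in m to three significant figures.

Dispersive spreading gives a Gaussian with σ² = 2Dt; advection only shifts the center.
σ = √(2 × 0.33 × 110) = 8.52 m.

8.52 m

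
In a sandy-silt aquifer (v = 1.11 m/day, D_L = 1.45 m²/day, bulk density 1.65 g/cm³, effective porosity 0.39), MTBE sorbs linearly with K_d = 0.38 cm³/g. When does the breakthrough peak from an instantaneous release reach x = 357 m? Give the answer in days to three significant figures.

836 days

Retardation factor R = 1 + ρ_b·K_d/n = 1 + 1.65 × 0.38/0.39 = 2.608.
Sorption retards both mechanisms: v_R = v/R = 0.4256 m/day, D_R = D/R = 0.5560 m²/day.
Peak time from v_R²t² + 2D_R t − x² = 0: t = (√(D_R² + v_R²x²) − D_R)/v_R².
√(D_R² + v_R²x²) = √(0.5560² + 0.4256² × 357²) = 151.9; v_R² = 0.1811.
t = (151.9 − 0.5560)/0.1811 = 836 days.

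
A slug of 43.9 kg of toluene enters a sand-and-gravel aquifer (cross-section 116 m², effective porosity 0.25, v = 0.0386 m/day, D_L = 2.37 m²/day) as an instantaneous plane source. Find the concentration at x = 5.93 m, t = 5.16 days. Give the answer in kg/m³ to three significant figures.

0.0624 kg/m³

For an instantaneous plane source, C(x,t) = M/(n_e·A·√(4πDt)) · exp(−(x−vt)²/(4Dt)), with n_e·A the pore (flow) area.
Plume center vt = 0.0386 × 5.16 = 0.199176 m, so the well at 5.93 m is 5.730824 m downgradient of the peak.
√(4πDt) = 12.40 m, giving peak height M/(n_e·A·√(4πDt)) = 43.9/(0.25 × 116 × 12.40) = 0.1221 kg/m³.
(x−vt)²/(4Dt) = (5.730824)²/(4 × 2.37 × 5.16) = 0.6714; exp(−0.6714) = 0.5110.
C = 0.1221 × 0.5110 = 0.0624 kg/m³.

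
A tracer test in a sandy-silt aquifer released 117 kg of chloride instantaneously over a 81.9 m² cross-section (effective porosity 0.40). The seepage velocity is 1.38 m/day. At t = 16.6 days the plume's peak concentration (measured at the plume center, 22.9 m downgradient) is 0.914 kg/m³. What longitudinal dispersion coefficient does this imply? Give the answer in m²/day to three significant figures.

At the plume center C_max = M/(n_e·A·√(4πDt)), so D = M²/(4πt·(n_e·A·C_max)²).
n_e·A·C_max = 0.40 × 81.9 × 0.914 = 29.94 kg/m.
D = 117²/(4π × 16.6 × 29.94²) = 0.0732 m²/day.

0.0732 m²/day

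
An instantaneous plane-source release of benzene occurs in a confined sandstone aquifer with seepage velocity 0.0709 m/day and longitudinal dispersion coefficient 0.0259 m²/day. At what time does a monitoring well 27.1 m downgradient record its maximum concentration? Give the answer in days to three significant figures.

For the 1D instantaneous-source solution, setting ∂C/∂t = 0 at fixed x gives v²t² + 2Dt − x² = 0, so t = (√(D² + v²x²) − D)/v².
√(D² + v²x²) = √(0.0259² + 0.0709² × 27.1²) = 1.922; v² = 0.00502681.
t = (1.922 − 0.0259)/0.00502681 = 377 days (vs. the pure-advection estimate x/v = 382 d).

377 days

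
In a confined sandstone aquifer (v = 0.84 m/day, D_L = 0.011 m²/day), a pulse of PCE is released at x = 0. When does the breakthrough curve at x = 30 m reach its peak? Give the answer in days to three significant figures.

For the 1D instantaneous-source solution, setting ∂C/∂t = 0 at fixed x gives v²t² + 2Dt − x² = 0, so t = (√(D² + v²x²) − D)/v².
√(D² + v²x²) = √(0.011² + 0.84² × 30²) = 25.20; v² = 0.7056.
t = (25.20 − 0.011)/0.7056 = 35.7 days (vs. the pure-advection estimate x/v = 35.7 d).

35.7 days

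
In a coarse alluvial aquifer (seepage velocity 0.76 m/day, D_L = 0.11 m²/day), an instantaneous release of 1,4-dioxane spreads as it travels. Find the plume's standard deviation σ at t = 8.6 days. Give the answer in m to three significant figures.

1.38 m

Dispersive spreading gives a Gaussian with σ² = 2Dt; advection only shifts the center.
σ = √(2 × 0.11 × 8.6) = 1.38 m.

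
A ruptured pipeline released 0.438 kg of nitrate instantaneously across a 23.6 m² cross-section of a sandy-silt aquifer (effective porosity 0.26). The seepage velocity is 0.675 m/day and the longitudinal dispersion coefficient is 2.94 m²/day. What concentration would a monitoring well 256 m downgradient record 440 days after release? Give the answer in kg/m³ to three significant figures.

For an instantaneous plane source, C(x,t) = M/(n_e·A·√(4πDt)) · exp(−(x−vt)²/(4Dt)), with n_e·A the pore (flow) area.
Plume center vt = 0.675 × 440 = 297 m, so the well at 256 m is 41 m upgradient of the peak.
√(4πDt) = 127.5 m, giving peak height M/(n_e·A·√(4πDt)) = 0.438/(0.26 × 23.6 × 127.5) = 0.0005599 kg/m³.
(x−vt)²/(4Dt) = (-41)²/(4 × 2.94 × 440) = 0.3249; exp(−0.3249) = 0.7226.
C = 0.0005599 × 0.7226 = 0.000405 kg/m³.

0.000405 kg/m³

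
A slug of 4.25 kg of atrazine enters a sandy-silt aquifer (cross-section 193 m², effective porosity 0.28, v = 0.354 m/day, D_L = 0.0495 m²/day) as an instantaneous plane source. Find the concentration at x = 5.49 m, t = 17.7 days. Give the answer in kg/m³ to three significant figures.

For an instantaneous plane source, C(x,t) = M/(n_e·A·√(4πDt)) · exp(−(x−vt)²/(4Dt)), with n_e·A the pore (flow) area.
Plume center vt = 0.354 × 17.7 = 6.2658 m, so the well at 5.49 m is 0.7758 m upgradient of the peak.
√(4πDt) = 3.318 m, giving peak height M/(n_e·A·√(4πDt)) = 4.25/(0.28 × 193 × 3.318) = 0.02370 kg/m³.
(x−vt)²/(4Dt) = (-0.7758)²/(4 × 0.0495 × 17.7) = 0.1717; exp(−0.1717) = 0.8422.
C = 0.02370 × 0.8422 = 0.0200 kg/m³.

0.0200 kg/m³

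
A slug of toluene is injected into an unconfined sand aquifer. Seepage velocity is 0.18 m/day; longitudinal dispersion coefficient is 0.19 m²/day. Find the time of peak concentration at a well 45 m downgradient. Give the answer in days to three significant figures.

244 days

For the 1D instantaneous-source solution, setting ∂C/∂t = 0 at fixed x gives v²t² + 2Dt − x² = 0, so t = (√(D² + v²x²) − D)/v².
√(D² + v²x²) = √(0.19² + 0.18² × 45²) = 8.102; v² = 0.0324.
t = (8.102 − 0.19)/0.0324 = 244 days (vs. the pure-advection estimate x/v = 250 d).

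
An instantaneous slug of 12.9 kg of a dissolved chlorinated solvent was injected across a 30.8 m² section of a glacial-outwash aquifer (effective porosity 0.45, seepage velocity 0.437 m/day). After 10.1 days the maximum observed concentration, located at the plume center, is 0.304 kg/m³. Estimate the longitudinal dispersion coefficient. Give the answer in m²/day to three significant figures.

0.0739 m²/day

At the plume center C_max = M/(n_e·A·√(4πDt)), so D = M²/(4πt·(n_e·A·C_max)²).
n_e·A·C_max = 0.45 × 30.8 × 0.304 = 4.213 kg/m.
D = 12.9²/(4π × 10.1 × 4.213²) = 0.0739 m²/day.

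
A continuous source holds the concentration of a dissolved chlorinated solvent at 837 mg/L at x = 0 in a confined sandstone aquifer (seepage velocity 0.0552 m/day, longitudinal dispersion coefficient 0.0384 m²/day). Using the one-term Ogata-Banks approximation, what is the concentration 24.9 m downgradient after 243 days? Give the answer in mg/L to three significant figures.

3.28 mg/L

For a continuous step input, C/C₀ ≈ ½·erfc((x−vt)/(2√(Dt))).
vt = 0.0552 × 243 = 13.4136 m and 2√(Dt) = 2√(0.0384 × 243) = 6.109 m.
Argument (x−vt)/(2√(Dt)) = (24.9 − 13.4136)/6.109 = 1.880; ½·erfc(1.880) = 0.003922.
C = 837 × 0.003922 = 3.28 mg/L.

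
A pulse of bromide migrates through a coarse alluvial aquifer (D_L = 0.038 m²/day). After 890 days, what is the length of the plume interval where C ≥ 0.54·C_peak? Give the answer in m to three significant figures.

The plume is Gaussian with σ = √(2Dt) = √(2 × 0.038 × 890) = 8.224 m.
C/C_peak = exp(−Δx²/(2σ²)) = 0.54 ⇒ Δx = σ·√(−2 ln 0.54) = 8.224 × 1.110 = 9.129 m.
Width = 2Δx = 18.3 m.

18.3 m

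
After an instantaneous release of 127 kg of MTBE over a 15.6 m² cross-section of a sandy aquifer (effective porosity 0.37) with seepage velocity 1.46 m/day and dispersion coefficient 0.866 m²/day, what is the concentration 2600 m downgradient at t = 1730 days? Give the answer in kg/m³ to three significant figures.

For an instantaneous plane source, C(x,t) = M/(n_e·A·√(4πDt)) · exp(−(x−vt)²/(4Dt)), with n_e·A the pore (flow) area.
Plume center vt = 1.46 × 1730 = 2525.8 m, so the well at 2600 m is 74.2 m downgradient of the peak.
√(4πDt) = 137.2 m, giving peak height M/(n_e·A·√(4πDt)) = 127/(0.37 × 15.6 × 137.2) = 0.1604 kg/m³.
(x−vt)²/(4Dt) = (74.2)²/(4 × 0.866 × 1730) = 0.9187; exp(−0.9187) = 0.3990.
C = 0.1604 × 0.3990 = 0.0640 kg/m³.

0.0640 kg/m³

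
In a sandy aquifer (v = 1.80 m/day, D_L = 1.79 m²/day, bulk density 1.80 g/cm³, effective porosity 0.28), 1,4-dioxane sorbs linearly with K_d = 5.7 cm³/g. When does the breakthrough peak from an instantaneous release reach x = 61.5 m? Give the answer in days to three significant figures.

Retardation factor R = 1 + ρ_b·K_d/n = 1 + 1.80 × 5.7/0.28 = 37.64.
Sorption retards both mechanisms: v_R = v/R = 0.04782 m/day, D_R = D/R = 0.04756 m²/day.
Peak time from v_R²t² + 2D_R t − x² = 0: t = (√(D_R² + v_R²x²) − D_R)/v_R².
√(D_R² + v_R²x²) = √(0.04756² + 0.04782² × 61.5²) = 2.941; v_R² = 0.002287.
t = (2.941 − 0.04756)/0.002287 = 1270 days.

1270 days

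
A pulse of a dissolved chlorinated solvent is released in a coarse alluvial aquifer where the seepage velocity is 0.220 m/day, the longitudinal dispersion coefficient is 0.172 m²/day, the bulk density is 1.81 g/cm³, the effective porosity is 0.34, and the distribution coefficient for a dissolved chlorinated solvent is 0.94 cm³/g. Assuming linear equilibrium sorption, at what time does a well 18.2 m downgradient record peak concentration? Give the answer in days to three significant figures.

Retardation factor R = 1 + ρ_b·K_d/n = 1 + 1.81 × 0.94/0.34 = 6.004.
Sorption retards both mechanisms: v_R = v/R = 0.03664 m/day, D_R = D/R = 0.02865 m²/day.
Peak time from v_R²t² + 2D_R t − x² = 0: t = (√(D_R² + v_R²x²) − D_R)/v_R².
√(D_R² + v_R²x²) = √(0.02865² + 0.03664² × 18.2²) = 0.6675; v_R² = 0.001342.
t = (0.6675 − 0.02865)/0.001342 = 476 days.

476 days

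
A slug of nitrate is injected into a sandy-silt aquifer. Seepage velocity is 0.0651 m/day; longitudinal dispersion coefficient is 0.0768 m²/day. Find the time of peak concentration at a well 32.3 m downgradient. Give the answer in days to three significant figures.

For the 1D instantaneous-source solution, setting ∂C/∂t = 0 at fixed x gives v²t² + 2Dt − x² = 0, so t = (√(D² + v²x²) − D)/v².
√(D² + v²x²) = √(0.0768² + 0.0651² × 32.3²) = 2.104; v² = 0.00423801.
t = (2.104 − 0.0768)/0.00423801 = 478 days (vs. the pure-advection estimate x/v = 496 d).

478 days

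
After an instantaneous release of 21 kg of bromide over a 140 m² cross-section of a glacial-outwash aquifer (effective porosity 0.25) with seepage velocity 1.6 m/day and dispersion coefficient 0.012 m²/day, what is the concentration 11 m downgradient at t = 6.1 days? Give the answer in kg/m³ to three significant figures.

0.00328 kg/m³

For an instantaneous plane source, C(x,t) = M/(n_e·A·√(4πDt)) · exp(−(x−vt)²/(4Dt)), with n_e·A the pore (flow) area.
Plume center vt = 1.6 × 6.1 = 9.76 m, so the well at 11 m is 1.24 m downgradient of the peak.
√(4πDt) = 0.9591 m, giving peak height M/(n_e·A·√(4πDt)) = 21/(0.25 × 140 × 0.9591) = 0.6256 kg/m³.
(x−vt)²/(4Dt) = (1.24)²/(4 × 0.012 × 6.1) = 5.251; exp(−5.251) = 0.005242.
C = 0.6256 × 0.005242 = 0.00328 kg/m³.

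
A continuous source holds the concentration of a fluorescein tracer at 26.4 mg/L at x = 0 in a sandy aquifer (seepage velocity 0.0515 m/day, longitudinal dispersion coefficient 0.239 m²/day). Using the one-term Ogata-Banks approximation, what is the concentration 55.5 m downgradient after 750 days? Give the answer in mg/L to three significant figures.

For a continuous step input, C/C₀ ≈ ½·erfc((x−vt)/(2√(Dt))).
vt = 0.0515 × 750 = 38.625 m and 2√(Dt) = 2√(0.239 × 750) = 26.78 m.
Argument (x−vt)/(2√(Dt)) = (55.5 − 38.625)/26.78 = 0.6301; ½·erfc(0.6301) = 0.1864.
C = 26.4 × 0.1864 = 4.92 mg/L.

4.92 mg/L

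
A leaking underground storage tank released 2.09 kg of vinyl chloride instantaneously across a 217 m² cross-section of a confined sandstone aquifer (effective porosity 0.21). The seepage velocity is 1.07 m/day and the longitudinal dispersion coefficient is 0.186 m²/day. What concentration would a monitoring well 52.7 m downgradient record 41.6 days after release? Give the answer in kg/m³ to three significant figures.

0.000533 kg/m³

For an instantaneous plane source, C(x,t) = M/(n_e·A·√(4πDt)) · exp(−(x−vt)²/(4Dt)), with n_e·A the pore (flow) area.
Plume center vt = 1.07 × 41.6 = 44.512 m, so the well at 52.7 m is 8.188 m downgradient of the peak.
√(4πDt) = 9.861 m, giving peak height M/(n_e·A·√(4πDt)) = 2.09/(0.21 × 217 × 9.861) = 0.004651 kg/m³.
(x−vt)²/(4Dt) = (8.188)²/(4 × 0.186 × 41.6) = 2.166; exp(−2.166) = 0.1146.
C = 0.004651 × 0.1146 = 0.000533 kg/m³.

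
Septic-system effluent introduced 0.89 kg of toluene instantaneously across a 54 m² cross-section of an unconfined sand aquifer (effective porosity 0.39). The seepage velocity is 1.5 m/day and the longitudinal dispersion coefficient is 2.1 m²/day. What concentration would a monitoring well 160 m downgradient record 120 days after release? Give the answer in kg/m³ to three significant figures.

For an instantaneous plane source, C(x,t) = M/(n_e·A·√(4πDt)) · exp(−(x−vt)²/(4Dt)), with n_e·A the pore (flow) area.
Plume center vt = 1.5 × 120 = 180 m, so the well at 160 m is 20 m upgradient of the peak.
√(4πDt) = 56.27 m, giving peak height M/(n_e·A·√(4πDt)) = 0.89/(0.39 × 54 × 56.27) = 0.0007510 kg/m³.
(x−vt)²/(4Dt) = (-20)²/(4 × 2.1 × 120) = 0.3968; exp(−0.3968) = 0.6725.
C = 0.0007510 × 0.6725 = 0.000505 kg/m³.

0.000505 kg/m³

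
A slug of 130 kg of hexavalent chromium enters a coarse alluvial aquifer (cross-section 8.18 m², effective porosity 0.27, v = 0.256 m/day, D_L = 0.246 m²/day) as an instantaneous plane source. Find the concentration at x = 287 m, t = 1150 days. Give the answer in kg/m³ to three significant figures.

0.941 kg/m³

For an instantaneous plane source, C(x,t) = M/(n_e·A·√(4πDt)) · exp(−(x−vt)²/(4Dt)), with n_e·A the pore (flow) area.
Plume center vt = 0.256 × 1150 = 294.4 m, so the well at 287 m is 7.4 m upgradient of the peak.
√(4πDt) = 59.62 m, giving peak height M/(n_e·A·√(4πDt)) = 130/(0.27 × 8.18 × 59.62) = 0.9873 kg/m³.
(x−vt)²/(4Dt) = (-7.4)²/(4 × 0.246 × 1150) = 0.04839; exp(−0.04839) = 0.9528.
C = 0.9873 × 0.9528 = 0.941 kg/m³.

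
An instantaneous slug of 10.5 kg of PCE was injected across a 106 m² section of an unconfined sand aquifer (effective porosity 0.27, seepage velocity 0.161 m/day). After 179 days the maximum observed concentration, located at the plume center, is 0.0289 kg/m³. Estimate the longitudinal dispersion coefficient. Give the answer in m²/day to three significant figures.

At the plume center C_max = M/(n_e·A·√(4πDt)), so D = M²/(4πt·(n_e·A·C_max)²).
n_e·A·C_max = 0.27 × 106 × 0.0289 = 0.8271 kg/m.
D = 10.5²/(4π × 179 × 0.8271²) = 0.0716 m²/day.

0.0716 m²/day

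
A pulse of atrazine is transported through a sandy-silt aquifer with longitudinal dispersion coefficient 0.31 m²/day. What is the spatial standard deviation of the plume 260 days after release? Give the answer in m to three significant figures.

Dispersive spreading gives a Gaussian with σ² = 2Dt; advection only shifts the center.
σ = √(2 × 0.31 × 260) = 12.7 m.

12.7 m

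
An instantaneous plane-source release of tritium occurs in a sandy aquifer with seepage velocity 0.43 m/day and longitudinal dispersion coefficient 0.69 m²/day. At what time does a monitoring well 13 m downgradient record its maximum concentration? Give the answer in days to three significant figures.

For the 1D instantaneous-source solution, setting ∂C/∂t = 0 at fixed x gives v²t² + 2Dt − x² = 0, so t = (√(D² + v²x²) − D)/v².
√(D² + v²x²) = √(0.69² + 0.43² × 13²) = 5.632; v² = 0.1849.
t = (5.632 − 0.69)/0.1849 = 26.7 days (vs. the pure-advection estimate x/v = 30.2 d).

26.7 days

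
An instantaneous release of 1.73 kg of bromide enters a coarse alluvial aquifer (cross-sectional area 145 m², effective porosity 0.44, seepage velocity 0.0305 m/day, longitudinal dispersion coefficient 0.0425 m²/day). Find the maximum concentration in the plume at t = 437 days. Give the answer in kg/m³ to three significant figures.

The peak of an instantaneous 1D plume sits at x = vt; there the Gaussian factor is 1 and C_max = M/(n_e·A·√(4πDt)), where n_e·A is the pore area the mass is dissolved in.
√(4πDt) = √(4π × 0.0425 × 437) = 15.28 m, so C_max = 1.73/(0.44 × 145 × 15.28) = 0.00177 kg/m³.

0.00177 kg/m³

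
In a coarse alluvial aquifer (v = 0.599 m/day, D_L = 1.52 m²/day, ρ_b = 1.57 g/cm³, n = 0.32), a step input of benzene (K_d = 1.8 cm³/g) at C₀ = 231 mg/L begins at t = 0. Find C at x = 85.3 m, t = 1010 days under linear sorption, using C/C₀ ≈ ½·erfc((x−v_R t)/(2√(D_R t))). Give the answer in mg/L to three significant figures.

20.6 mg/L

Retardation factor R = 1 + ρ_b·K_d/n = 1 + 1.57 × 1.8/0.32 = 9.831.
Sorption retards both mechanisms: v_R = v/R = 0.06093 m/day, D_R = D/R = 0.1546 m²/day.
v_R·t = 0.06093 × 1010 = 61.5393 m; 2√(D_R t) = 24.99 m; argument = (85.3 − 61.5393)/24.99 = 0.9508.
C = C₀ × ½·erfc(0.9508) = 231 × 0.08937 = 20.6 mg/L.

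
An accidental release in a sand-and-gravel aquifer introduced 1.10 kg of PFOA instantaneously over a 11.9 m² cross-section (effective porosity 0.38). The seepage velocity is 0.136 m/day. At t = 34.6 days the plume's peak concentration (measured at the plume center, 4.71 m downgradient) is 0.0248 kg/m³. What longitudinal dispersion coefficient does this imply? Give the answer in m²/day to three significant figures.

At the plume center C_max = M/(n_e·A·√(4πDt)), so D = M²/(4πt·(n_e·A·C_max)²).
n_e·A·C_max = 0.38 × 11.9 × 0.0248 = 0.1121 kg/m.
D = 1.10²/(4π × 34.6 × 0.1121²) = 0.221 m²/day.

0.221 m²/day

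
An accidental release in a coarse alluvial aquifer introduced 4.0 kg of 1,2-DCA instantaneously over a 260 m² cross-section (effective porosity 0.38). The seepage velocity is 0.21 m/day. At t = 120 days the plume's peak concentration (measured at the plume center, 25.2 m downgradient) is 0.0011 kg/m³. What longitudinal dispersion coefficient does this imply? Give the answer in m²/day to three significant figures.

At the plume center C_max = M/(n_e·A·√(4πDt)), so D = M²/(4πt·(n_e·A·C_max)²).
n_e·A·C_max = 0.38 × 260 × 0.0011 = 0.1087 kg/m.
D = 4.0²/(4π × 120 × 0.1087²) = 0.898 m²/day.

0.898 m²/day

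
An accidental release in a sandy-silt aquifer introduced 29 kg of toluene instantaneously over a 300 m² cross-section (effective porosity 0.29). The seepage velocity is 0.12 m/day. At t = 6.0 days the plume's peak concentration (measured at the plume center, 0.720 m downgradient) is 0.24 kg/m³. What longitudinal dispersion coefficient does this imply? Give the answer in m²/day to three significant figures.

0.0256 m²/day

At the plume center C_max = M/(n_e·A·√(4πDt)), so D = M²/(4πt·(n_e·A·C_max)²).
n_e·A·C_max = 0.29 × 300 × 0.24 = 20.88 kg/m.
D = 29²/(4π × 6.0 × 20.88²) = 0.0256 m²/day.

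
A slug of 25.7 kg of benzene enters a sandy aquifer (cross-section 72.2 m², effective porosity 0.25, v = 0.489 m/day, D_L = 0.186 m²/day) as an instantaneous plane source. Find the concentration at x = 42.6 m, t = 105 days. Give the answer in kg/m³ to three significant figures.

0.0341 kg/m³

For an instantaneous plane source, C(x,t) = M/(n_e·A·√(4πDt)) · exp(−(x−vt)²/(4Dt)), with n_e·A the pore (flow) area.
Plume center vt = 0.489 × 105 = 51.345 m, so the well at 42.6 m is 8.745 m upgradient of the peak.
√(4πDt) = 15.67 m, giving peak height M/(n_e·A·√(4πDt)) = 25.7/(0.25 × 72.2 × 15.67) = 0.09086 kg/m³.
(x−vt)²/(4Dt) = (-8.745)²/(4 × 0.186 × 105) = 0.9789; exp(−0.9789) = 0.3757.
C = 0.09086 × 0.3757 = 0.0341 kg/m³.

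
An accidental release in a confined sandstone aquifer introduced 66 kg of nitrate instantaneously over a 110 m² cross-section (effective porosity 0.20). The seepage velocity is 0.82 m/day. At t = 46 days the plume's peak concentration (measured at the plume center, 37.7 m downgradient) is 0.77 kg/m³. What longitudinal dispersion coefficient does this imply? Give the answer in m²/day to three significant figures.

0.0263 m²/day

At the plume center C_max = M/(n_e·A·√(4πDt)), so D = M²/(4πt·(n_e·A·C_max)²).
n_e·A·C_max = 0.20 × 110 × 0.77 = 16.94 kg/m.
D = 66²/(4π × 46 × 16.94²) = 0.0263 m²/day.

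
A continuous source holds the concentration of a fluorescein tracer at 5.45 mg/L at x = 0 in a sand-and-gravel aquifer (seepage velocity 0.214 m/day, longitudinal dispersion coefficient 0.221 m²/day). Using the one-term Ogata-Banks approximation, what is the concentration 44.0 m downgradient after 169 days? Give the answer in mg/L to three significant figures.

0.994 mg/L

For a continuous step input, C/C₀ ≈ ½·erfc((x−vt)/(2√(Dt))).
vt = 0.214 × 169 = 36.166 m and 2√(Dt) = 2√(0.221 × 169) = 12.22 m.
Argument (x−vt)/(2√(Dt)) = (44.0 − 36.166)/12.22 = 0.6411; ½·erfc(0.6411) = 0.1823.
C = 5.45 × 0.1823 = 0.994 mg/L.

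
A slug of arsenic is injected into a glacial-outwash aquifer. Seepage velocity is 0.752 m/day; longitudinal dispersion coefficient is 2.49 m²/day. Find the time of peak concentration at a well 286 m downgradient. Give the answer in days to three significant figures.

For the 1D instantaneous-source solution, setting ∂C/∂t = 0 at fixed x gives v²t² + 2Dt − x² = 0, so t = (√(D² + v²x²) − D)/v².
√(D² + v²x²) = √(2.49² + 0.752² × 286²) = 215.1; v² = 0.565504.
t = (215.1 − 2.49)/0.565504 = 376 days (vs. the pure-advection estimate x/v = 380 d).

376 days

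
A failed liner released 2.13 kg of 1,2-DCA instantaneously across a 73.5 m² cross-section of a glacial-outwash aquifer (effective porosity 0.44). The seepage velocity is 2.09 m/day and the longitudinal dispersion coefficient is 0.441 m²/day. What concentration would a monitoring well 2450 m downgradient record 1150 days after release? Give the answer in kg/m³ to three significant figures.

0.000284 kg/m³

For an instantaneous plane source, C(x,t) = M/(n_e·A·√(4πDt)) · exp(−(x−vt)²/(4Dt)), with n_e·A the pore (flow) area.
Plume center vt = 2.09 × 1150 = 2403.5 m, so the well at 2450 m is 46.5 m downgradient of the peak.
√(4πDt) = 79.83 m, giving peak height M/(n_e·A·√(4πDt)) = 2.13/(0.44 × 73.5 × 79.83) = 0.0008250 kg/m³.
(x−vt)²/(4Dt) = (46.5)²/(4 × 0.441 × 1150) = 1.066; exp(−1.066) = 0.3444.
C = 0.0008250 × 0.3444 = 0.000284 kg/m³.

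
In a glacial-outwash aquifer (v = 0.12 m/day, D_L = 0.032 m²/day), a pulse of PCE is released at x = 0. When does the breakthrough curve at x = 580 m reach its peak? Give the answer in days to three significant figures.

4830 days

For the 1D instantaneous-source solution, setting ∂C/∂t = 0 at fixed x gives v²t² + 2Dt − x² = 0, so t = (√(D² + v²x²) − D)/v².
√(D² + v²x²) = √(0.032² + 0.12² × 580²) = 69.60; v² = 0.0144.
t = (69.60 − 0.032)/0.0144 = 4830 days (vs. the pure-advection estimate x/v = 4830 d).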